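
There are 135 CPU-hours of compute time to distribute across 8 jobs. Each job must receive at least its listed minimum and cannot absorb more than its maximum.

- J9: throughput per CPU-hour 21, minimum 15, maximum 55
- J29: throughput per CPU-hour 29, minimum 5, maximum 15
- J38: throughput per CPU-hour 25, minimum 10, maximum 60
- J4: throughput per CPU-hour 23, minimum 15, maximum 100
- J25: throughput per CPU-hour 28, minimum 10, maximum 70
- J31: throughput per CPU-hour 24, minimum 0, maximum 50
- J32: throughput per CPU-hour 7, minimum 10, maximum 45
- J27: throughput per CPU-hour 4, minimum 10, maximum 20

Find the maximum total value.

3135

Meeting every minimum uses 15+5+10+15+10+0+10+10 = 75 CPU-hours, leaving 60.
Order the jobs by throughput per CPU-hour: J29 29 > J25 28 > J38 25 > J31 24 > J4 23 > J9 21 > J32 7 > J27 4.
J29: +10 to 15 (cap) — 50 left.
J25: +50 (room for 60) → 60. Pool exhausted.
Total = 21×15 + 29×15 + 25×10 + 23×15 + 28×60 + 7×10 + 4×10 = 3135.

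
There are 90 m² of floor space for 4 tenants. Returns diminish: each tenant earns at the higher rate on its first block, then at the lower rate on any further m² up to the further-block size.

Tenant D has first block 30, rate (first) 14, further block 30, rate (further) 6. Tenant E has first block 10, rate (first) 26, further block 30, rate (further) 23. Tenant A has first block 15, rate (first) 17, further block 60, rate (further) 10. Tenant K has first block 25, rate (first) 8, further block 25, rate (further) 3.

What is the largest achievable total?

Treat each block as its own option and order by rate: Tenant E/first 26 > Tenant E/second 23 > Tenant A/first 17 > Tenant D/first 14 > Tenant A/second 10 > Tenant K/first 8 > Tenant D/second 6 > Tenant K/second 3.
Fill Tenant E first block (10 at 26) → 80 left.
Tenant E/second (23): +30 → 50 left.
Tenant A first at 17: fill all 15 → 35 left.
Fill Tenant D first block (30 at 14) → 5 left.
Tenant A/second: +5 of 60 at 10; pool empty.
Total = 26×10 + 23×30 + 17×15 + 14×30 + 10×5 = 1675.

1675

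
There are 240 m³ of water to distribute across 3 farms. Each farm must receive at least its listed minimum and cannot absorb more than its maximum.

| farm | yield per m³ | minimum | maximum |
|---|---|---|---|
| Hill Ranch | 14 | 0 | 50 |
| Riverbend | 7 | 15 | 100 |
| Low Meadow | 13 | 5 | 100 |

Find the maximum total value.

2630

Meeting every minimum uses 0+15+5 = 20 m³, leaving 220.
Highest yield per m³ first: Hill Ranch 14 > Low Meadow 13 > Riverbend 7.
Hill Ranch: +50 to 50 (cap) — 170 left.
Low Meadow takes 95 more to reach its cap of 100 — 75 left.
Only 75 left; Riverbend takes them to reach 90.
Total = 14×50 + 7×90 + 13×100 = 2630.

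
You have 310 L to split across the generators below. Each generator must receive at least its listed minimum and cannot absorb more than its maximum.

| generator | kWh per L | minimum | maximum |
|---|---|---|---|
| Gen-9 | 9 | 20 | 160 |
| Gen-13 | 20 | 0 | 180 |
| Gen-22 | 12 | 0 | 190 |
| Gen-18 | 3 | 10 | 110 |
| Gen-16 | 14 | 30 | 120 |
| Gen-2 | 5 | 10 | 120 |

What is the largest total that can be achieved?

5120

Meeting every minimum uses 20+0+0+10+30+10 = 70 L, leaving 240.
Order the generators by kWh per L: Gen-13 20 > Gen-16 14 > Gen-22 12 > Gen-9 9 > Gen-2 5 > Gen-18 3.
Gen-13 takes 180 more to reach its cap of 180 — 60 left.
Gen-16: +60 (room for 90) → 90. Pool exhausted.
Total = 9×20 + 20×180 + 3×10 + 14×90 + 5×10 = 5120.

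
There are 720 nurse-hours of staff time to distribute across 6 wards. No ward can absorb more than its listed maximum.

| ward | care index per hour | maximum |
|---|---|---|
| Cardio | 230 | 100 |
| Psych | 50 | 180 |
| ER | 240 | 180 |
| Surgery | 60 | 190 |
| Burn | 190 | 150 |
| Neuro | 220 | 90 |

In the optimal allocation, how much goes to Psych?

Order the wards by care index per hour: ER 240 > Cardio 230 > Neuro 220 > Burn 190 > Surgery 60 > Psych 50.
ER takes 180 to reach its cap of 180 ; 540 left.
Give Cardio 100 to hit its cap of 100 ; 440 left.
Give Neuro 90 to hit its cap of 90 ; 350 left.
Burn: +150 to 150 (cap) ; 200 left.
Give Surgery 190 to hit its cap of 190 ; 10 left.
Psych: +10 (room for 180) → 10. Pool exhausted.

10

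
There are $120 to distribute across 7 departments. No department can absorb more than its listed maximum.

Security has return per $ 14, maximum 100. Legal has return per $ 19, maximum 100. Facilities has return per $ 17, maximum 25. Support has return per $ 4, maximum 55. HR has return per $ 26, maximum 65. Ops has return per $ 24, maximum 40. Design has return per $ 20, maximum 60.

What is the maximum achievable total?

2950

Rank by return per $: HR 26 > Ops 24 > Design 20 > Legal 19 > Facilities 17 > Security 14 > Support 4.
Give HR 65 to hit its cap of 65 ; 55 left.
Ops: +40 to 40 (cap) ; 15 left.
Only 15 left; Design takes them to reach 15.
Total = 26×65 + 24×40 + 20×15 = 2950.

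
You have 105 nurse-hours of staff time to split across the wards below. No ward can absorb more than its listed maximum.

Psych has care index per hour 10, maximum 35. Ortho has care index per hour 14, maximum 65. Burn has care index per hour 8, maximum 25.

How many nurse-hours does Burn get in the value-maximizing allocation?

Order the wards by care index per hour: Ortho 14 > Psych 10 > Burn 8.
Ortho: +65 to 65 (cap) ; 40 left.
Psych takes 35 to reach its cap of 35 ; 5 left.
Burn: +5 (room for 25) → 5. Pool exhausted.

5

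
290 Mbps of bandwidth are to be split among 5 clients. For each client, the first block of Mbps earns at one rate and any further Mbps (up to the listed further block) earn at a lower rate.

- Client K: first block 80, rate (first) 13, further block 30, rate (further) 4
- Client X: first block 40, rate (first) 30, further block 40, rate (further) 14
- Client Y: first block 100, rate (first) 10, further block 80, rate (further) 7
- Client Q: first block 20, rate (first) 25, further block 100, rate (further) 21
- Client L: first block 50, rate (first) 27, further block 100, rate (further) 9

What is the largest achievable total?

6230

Order all 10 blocks by rate: Client X/tier1 30 > Client L/tier1 27 > Client Q/tier1 25 > Client Q/tier2 21 > Client X/tier2 14 > Client K/tier1 13 > Client Y/tier1 10 > Client L/tier2 9 > Client Y/tier2 7 > Client K/tier2 4.
Client X/tier1 (30): +40 → 250 left.
Client L/tier1 (27): +50 → 200 left.
Client Q tier1 at 25: fill all 20 → 180 left.
Fill Client Q tier2 block (100 at 21) → 80 left.
Client X tier2 at 14: fill all 40 → 40 left.
40 remain; put them into Client K tier1 at 13.
Total = 30×40 + 27×50 + 25×20 + 21×100 + 14×40 + 13×40 = 6230.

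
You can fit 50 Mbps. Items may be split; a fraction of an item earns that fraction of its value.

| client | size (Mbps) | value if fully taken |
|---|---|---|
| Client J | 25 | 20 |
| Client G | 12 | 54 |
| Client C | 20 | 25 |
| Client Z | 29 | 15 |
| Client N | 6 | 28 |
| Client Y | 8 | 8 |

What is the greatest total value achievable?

118.2

Rank by value-to-size ratio: Client N 28/6≈4.67, Client G 54/12≈4.5, Client C 25/20≈1.25, Client Y 8/8≈1, Client J 20/25≈0.8, Client Z 15/29≈0.517.
Take all of Client N (6 Mbps, value 28) — 44 Mbps left.
Take all of Client G (12 Mbps, value 54) — 32 Mbps left.
All 20 Mbps of Client C fit (value 25) — 12 remain.
Take all of Client Y (8 Mbps, value 8) — 4 Mbps left.
Fill the last 4 Mbps with part of Client J: 4/25 of it earns 3.2.
Total value = 118.2.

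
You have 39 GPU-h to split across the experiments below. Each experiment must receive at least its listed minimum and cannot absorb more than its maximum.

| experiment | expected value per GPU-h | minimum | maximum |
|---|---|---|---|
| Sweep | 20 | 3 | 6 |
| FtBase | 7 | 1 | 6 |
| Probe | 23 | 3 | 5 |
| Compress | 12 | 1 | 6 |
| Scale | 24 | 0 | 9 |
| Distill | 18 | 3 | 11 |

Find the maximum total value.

Meeting every minimum uses 3+1+3+1+0+3 = 11 GPU-h, leaving 28.
Order the experiments by expected value per GPU-h: Scale 24 > Probe 23 > Sweep 20 > Distill 18 > Compress 12 > FtBase 7.
Scale: +9 to 9 (cap) — 19 left.
Probe: +2 to 5 (cap) — 17 left.
Sweep: +3 to 6 (cap) — 14 left.
Distill takes 8 more to reach its cap of 11 — 6 left.
Compress takes 5 more to reach its cap of 6 — 1 left.
Only 1 left; FtBase takes them to reach 2.
Total = 20×6 + 7×2 + 23×5 + 12×6 + 24×9 + 18×11 = 735.

735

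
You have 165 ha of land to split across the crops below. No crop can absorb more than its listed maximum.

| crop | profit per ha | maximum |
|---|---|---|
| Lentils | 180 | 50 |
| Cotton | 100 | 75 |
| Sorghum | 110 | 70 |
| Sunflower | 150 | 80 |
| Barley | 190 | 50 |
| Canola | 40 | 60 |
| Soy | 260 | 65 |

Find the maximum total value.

35400

Rank by profit per ha: Soy 260 > Barley 190 > Lentils 180 > Sunflower 150 > Sorghum 110 > Cotton 100 > Canola 40.
Soy takes 65 to reach its cap of 65 → 100 left.
Barley takes 50 to reach its cap of 50 → 50 left.
Lentils takes 50 to reach its cap of 50 → 0 left.
Total = 180×50 + 190×50 + 260×65 = 35400.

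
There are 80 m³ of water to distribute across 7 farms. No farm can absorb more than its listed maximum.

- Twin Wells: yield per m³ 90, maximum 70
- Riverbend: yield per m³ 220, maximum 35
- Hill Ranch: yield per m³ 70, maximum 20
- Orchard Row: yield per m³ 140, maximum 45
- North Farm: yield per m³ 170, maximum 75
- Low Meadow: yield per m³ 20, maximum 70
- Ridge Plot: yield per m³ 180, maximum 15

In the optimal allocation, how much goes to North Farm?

Highest yield per m³ first: Riverbend 220 > Ridge Plot 180 > North Farm 170 > Orchard Row 140 > Twin Wells 90 > Hill Ranch 70 > Low Meadow 20.
Riverbend takes 35 to reach its cap of 35 ; 45 left.
Ridge Plot takes 15 to reach its cap of 15 ; 30 left.
Only 30 left; North Farm takes them to reach 30.

30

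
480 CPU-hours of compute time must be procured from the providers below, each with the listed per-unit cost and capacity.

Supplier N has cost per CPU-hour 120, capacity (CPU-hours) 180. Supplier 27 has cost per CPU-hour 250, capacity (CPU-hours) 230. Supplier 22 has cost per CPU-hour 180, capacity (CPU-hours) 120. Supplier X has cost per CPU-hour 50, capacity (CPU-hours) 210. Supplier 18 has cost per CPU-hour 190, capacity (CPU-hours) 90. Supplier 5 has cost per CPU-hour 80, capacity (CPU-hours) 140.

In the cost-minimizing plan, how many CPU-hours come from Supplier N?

130

Fill from the cheapest provider first.
Supplier X at 50: take all 210 CPU-hours ; 270 still needed.
Supplier 5 at 80: take all 140 CPU-hours ; 130 still needed.
Take 130 from Supplier N at 120 to finish.
Supplier 22, Supplier 18, Supplier 27: unused.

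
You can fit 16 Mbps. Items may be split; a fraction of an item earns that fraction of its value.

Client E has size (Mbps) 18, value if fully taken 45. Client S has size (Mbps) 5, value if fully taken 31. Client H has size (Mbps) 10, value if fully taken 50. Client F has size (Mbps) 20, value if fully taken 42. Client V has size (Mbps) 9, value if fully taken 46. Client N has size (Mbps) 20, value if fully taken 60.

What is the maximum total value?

87

Best value per unit of size first: Client S 31/5≈6.2, Client V 46/9≈5.11, Client H 50/10≈5, Client N 60/20≈3, Client E 45/18≈2.5, Client F 42/20≈2.1.
Take all of Client S (5 Mbps, value 31) → 11 Mbps left.
Client V: take in full, 9 Mbps for value 46 → 2 left.
Only 2 Mbps remain; take 2/10 of Client H for value 50×2/10 = 10.
Total value = 87.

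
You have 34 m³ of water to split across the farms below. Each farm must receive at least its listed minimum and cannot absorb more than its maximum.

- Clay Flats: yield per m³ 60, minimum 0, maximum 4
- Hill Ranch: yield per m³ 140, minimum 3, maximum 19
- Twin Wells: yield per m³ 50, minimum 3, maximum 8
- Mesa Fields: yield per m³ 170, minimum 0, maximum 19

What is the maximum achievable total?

5060

Meeting every minimum uses 0+3+3+0 = 6 m³, leaving 28.
Highest yield per m³ first: Mesa Fields 170 > Hill Ranch 140 > Clay Flats 60 > Twin Wells 50.
Mesa Fields: +19 to 19 (cap) ; 9 left.
Only 9 left; Hill Ranch takes them to reach 12.
Total = 140×12 + 50×3 + 170×19 = 5060.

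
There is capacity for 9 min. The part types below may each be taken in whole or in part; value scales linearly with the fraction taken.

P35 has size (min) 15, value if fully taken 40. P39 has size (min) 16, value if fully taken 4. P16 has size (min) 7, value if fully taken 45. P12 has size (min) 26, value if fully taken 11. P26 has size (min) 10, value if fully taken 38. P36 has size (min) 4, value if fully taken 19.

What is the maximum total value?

Rank by value-to-size ratio: P16 45/7≈6.43, P36 19/4≈4.75, P26 38/10≈3.8, P35 40/15≈2.67, P12 11/26≈0.423, P39 4/16≈0.25.
P16: take in full, 7 min for value 45 ; 2 left.
2 min left: a 2/4 share of P36 gives 19×2/4 = 9.5.
Total value = 54.5.

54.5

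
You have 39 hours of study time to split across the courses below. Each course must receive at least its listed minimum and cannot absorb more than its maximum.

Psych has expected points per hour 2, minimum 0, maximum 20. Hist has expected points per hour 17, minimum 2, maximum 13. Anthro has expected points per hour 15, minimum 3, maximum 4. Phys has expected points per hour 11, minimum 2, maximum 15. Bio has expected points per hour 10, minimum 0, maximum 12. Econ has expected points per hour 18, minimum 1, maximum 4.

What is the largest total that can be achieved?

Meeting every minimum uses 0+2+3+2+0+1 = 8 hours, leaving 31.
Rank by expected points per hour: Econ 18 > Hist 17 > Anthro 15 > Phys 11 > Bio 10 > Psych 2.
Give Econ 3 more to hit its cap of 4 ; 28 left.
Hist takes 11 more to reach its cap of 13 ; 17 left.
Give Anthro 1 more to hit its cap of 4 ; 16 left.
Phys: +13 to 15 (cap) ; 3 left.
Bio has room for 12 more but only 3 remain, so it gets 3.
Total = 17×13 + 15×4 + 11×15 + 10×3 + 18×4 = 548.

548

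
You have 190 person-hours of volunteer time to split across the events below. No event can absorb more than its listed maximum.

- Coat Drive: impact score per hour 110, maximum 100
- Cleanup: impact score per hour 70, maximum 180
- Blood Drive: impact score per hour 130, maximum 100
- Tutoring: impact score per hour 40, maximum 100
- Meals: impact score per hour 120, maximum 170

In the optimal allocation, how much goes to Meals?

90

Highest impact score per hour first: Blood Drive 130 > Meals 120 > Coat Drive 110 > Cleanup 70 > Tutoring 40.
Blood Drive: +100 to 100 (cap) → 90 left.
Only 90 left; Meals takes them to reach 90.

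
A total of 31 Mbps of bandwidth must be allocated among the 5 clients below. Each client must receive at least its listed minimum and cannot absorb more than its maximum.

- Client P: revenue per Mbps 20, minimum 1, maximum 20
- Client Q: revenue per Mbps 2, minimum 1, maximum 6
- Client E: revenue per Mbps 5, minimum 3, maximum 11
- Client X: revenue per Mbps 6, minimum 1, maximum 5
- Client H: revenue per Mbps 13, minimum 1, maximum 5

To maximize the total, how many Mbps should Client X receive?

Meeting every minimum uses 1+1+3+1+1 = 7 Mbps, leaving 24.
Rank by revenue per Mbps: Client P 20 > Client H 13 > Client X 6 > Client E 5 > Client Q 2.
Client P takes 19 more to reach its cap of 20 ; 5 left.
Client H: +4 to 5 (cap) ; 1 left.
Client X has room for 4 more but only 1 remain, so it gets 2.

2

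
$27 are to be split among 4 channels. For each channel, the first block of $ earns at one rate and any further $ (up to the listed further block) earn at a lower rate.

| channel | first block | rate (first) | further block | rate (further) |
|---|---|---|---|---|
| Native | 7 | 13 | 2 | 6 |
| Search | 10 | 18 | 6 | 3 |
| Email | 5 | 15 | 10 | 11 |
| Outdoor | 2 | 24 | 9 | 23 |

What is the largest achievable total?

523

Order all 8 blocks by rate: Outdoor/first 24 > Outdoor/second 23 > Search/first 18 > Email/first 15 > Native/first 13 > Email/second 11 > Native/second 6 > Search/second 3.
Fill Outdoor first block (2 at 24) ; 25 left.
Outdoor/second (23): +9 ; 16 left.
Search/first (18): +10 ; 6 left.
Email first at 15: fill all 5 ; 1 left.
Native first at 13: only 1 left, fill 1.
Total = 24×2 + 23×9 + 18×10 + 15×5 + 13×1 = 523.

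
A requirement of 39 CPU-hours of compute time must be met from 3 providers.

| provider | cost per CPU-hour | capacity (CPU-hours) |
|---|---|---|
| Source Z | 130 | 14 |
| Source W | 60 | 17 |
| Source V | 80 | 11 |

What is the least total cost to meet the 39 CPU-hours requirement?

Cheapest first:
Source W at 60: take all 17 CPU-hours ; 22 still needed.
Source V (80): use full 11 ; 11 CPU-hours to go.
Source Z (130): take the remaining 11 ; done.
Cost = 17×60 + 11×80 + 11×130 = 3330.

3330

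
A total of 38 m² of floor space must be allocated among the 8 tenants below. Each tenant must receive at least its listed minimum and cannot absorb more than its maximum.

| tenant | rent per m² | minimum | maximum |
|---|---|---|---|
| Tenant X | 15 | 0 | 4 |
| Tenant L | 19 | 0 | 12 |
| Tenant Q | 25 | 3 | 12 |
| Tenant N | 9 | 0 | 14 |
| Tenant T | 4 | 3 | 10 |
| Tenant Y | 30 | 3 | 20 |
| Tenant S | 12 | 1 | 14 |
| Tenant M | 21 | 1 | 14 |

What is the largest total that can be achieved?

966

Meeting every minimum uses 0+0+3+0+3+3+1+1 = 11 m², leaving 27.
Order the tenants by rent per m²: Tenant Y 30 > Tenant Q 25 > Tenant M 21 > Tenant L 19 > Tenant X 15 > Tenant S 12 > Tenant N 9 > Tenant T 4.
Tenant Y: +17 to 20 (cap) → 10 left.
Give Tenant Q 9 more to hit its cap of 12 → 1 left.
Only 1 left; Tenant M takes them to reach 2.
Total = 25×12 + 4×3 + 30×20 + 12×1 + 21×2 = 966.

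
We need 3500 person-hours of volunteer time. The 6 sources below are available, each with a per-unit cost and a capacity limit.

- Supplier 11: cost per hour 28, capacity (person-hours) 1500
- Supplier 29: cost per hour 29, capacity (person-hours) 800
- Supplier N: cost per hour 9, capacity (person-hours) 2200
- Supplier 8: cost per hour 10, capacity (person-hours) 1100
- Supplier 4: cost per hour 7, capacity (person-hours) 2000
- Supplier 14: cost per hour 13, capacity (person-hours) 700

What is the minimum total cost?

27500

Use sources in increasing cost order.
Take 2000 from Supplier 4 at 7 ; need 1500 more.
Supplier N (9): take the remaining 1500 ; done.
Supplier 8, Supplier 14, Supplier 11, Supplier 29: unused.
Cost = 2000×7 + 1500×9 = 27500.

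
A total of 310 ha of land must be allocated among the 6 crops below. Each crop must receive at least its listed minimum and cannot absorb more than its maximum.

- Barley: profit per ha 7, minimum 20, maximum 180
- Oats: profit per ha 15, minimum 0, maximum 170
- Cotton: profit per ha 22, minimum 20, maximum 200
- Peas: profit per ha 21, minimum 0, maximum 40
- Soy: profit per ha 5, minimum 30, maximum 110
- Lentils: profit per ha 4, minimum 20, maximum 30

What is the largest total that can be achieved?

Meeting every minimum uses 20+0+20+0+30+20 = 90 ha, leaving 220.
Order the crops by profit per ha: Cotton 22 > Peas 21 > Oats 15 > Barley 7 > Soy 5 > Lentils 4.
Give Cotton 180 more to hit its cap of 200 → 40 left.
Peas takes 40 more to reach its cap of 40 → 0 left.
Total = 7×20 + 22×200 + 21×40 + 5×30 + 4×20 = 5610.

5610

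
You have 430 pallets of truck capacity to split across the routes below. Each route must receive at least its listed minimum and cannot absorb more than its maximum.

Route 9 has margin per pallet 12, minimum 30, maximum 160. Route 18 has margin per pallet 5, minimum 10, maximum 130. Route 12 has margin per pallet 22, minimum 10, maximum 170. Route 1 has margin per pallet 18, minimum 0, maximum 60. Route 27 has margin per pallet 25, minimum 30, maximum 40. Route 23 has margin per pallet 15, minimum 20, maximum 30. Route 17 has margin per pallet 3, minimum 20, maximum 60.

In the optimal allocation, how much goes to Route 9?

Meeting every minimum uses 30+10+10+0+30+20+20 = 120 pallets, leaving 310.
Rank by margin per pallet: Route 27 25 > Route 12 22 > Route 1 18 > Route 23 15 > Route 9 12 > Route 18 5 > Route 17 3.
Give Route 27 10 more to hit its cap of 40 — 300 left.
Give Route 12 160 more to hit its cap of 170 — 140 left.
Give Route 1 60 more to hit its cap of 60 — 80 left.
Give Route 23 10 more to hit its cap of 30 — 70 left.
Route 9: +70 (room for 130) → 100. Pool exhausted.

100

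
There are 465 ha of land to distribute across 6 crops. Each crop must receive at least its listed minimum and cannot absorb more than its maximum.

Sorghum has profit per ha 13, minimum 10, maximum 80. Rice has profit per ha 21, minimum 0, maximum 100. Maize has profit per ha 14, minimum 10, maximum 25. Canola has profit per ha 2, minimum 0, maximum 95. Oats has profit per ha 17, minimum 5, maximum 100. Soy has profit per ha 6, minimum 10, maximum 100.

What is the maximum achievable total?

Meeting every minimum uses 10+0+10+0+5+10 = 35 ha, leaving 430.
Order the crops by profit per ha: Rice 21 > Oats 17 > Maize 14 > Sorghum 13 > Soy 6 > Canola 2.
Rice: +100 to 100 (cap) — 330 left.
Give Oats 95 more to hit its cap of 100 — 235 left.
Maize: +15 to 25 (cap) — 220 left.
Sorghum: +70 to 80 (cap) — 150 left.
Soy takes 90 more to reach its cap of 100 — 60 left.
Canola has room for 95 more but only 60 remain, so it gets 60.
Total = 13×80 + 21×100 + 14×25 + 2×60 + 17×100 + 6×100 = 5910.

5910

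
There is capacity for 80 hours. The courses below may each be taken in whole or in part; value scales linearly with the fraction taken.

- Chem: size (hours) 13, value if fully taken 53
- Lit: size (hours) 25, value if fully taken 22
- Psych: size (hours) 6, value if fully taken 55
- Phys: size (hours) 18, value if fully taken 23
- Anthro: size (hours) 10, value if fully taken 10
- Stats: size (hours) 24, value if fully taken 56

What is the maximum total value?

Rank by value-to-size ratio: Psych 55/6≈9.17, Chem 53/13≈4.08, Stats 56/24≈2.33, Phys 23/18≈1.28, Anthro 10/10≈1, Lit 22/25≈0.88.
Psych: take in full, 6 hours for value 55 → 74 left.
Chem: take in full, 13 hours for value 53 → 61 left.
Take all of Stats (24 hours, value 56) → 37 hours left.
All 18 hours of Phys fit (value 23) → 19 remain.
Take all of Anthro (10 hours, value 10) → 9 hours left.
9 hours left: a 9/25 share of Lit gives 22×9/25 = 7.92.
Total value = 204.92.

204.92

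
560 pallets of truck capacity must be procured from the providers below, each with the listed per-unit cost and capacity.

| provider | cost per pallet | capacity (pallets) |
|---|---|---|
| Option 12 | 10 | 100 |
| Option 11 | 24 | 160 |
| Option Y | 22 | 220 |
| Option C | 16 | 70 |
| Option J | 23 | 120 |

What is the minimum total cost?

Fill from the cheapest provider first.
Option 12 (10): use full 100 — 460 pallets to go.
Option C (16): use full 70 — 390 pallets to go.
Option Y at 22: take all 220 pallets — 170 still needed.
Take 120 from Option J at 23 — need 50 more.
Option 11 (24): take the remaining 50 — done.
Cost = 100×10 + 70×16 + 220×22 + 120×23 + 50×24 = 10920.

10920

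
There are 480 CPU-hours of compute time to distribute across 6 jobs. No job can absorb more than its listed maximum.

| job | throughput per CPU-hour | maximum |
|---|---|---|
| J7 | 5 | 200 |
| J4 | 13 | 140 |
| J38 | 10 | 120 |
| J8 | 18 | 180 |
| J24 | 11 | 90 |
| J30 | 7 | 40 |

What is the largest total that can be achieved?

Order the jobs by throughput per CPU-hour: J8 18 > J4 13 > J24 11 > J38 10 > J30 7 > J7 5.
J8: +180 to 180 (cap) → 300 left.
J4 takes 140 to reach its cap of 140 → 160 left.
J24: +90 to 90 (cap) → 70 left.
J38 has room for 120 but only 70 remain, so it gets 70.
Total = 13×140 + 10×70 + 18×180 + 11×90 = 6750.

6750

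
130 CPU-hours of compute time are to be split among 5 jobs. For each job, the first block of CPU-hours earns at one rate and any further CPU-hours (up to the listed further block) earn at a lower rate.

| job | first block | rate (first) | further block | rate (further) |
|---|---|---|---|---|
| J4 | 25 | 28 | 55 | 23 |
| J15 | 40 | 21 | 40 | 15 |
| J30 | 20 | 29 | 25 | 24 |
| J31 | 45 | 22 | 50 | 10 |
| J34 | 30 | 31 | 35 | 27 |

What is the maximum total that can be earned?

Order all 10 blocks by rate: J34/first 31 > J30/first 29 > J4/first 28 > J34/second 27 > J30/second 24 > J4/second 23 > J31/first 22 > J15/first 21 > J15/second 15 > J31/second 10.
Fill J34 first block (30 at 31) ; 100 left.
Fill J30 first block (20 at 29) ; 80 left.
J4/first (28): +25 ; 55 left.
J34 second at 27: fill all 35 ; 20 left.
J30 second at 24: only 20 left, fill 20.
Total = 31×30 + 29×20 + 28×25 + 27×35 + 24×20 = 3635.

3635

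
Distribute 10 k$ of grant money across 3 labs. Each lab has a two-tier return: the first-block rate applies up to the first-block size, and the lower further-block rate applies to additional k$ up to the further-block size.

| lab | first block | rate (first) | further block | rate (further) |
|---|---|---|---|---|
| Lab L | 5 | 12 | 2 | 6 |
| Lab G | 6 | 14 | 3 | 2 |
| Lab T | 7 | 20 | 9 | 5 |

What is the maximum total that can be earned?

Rank every tier by rate: Lab T/first 20 > Lab G/first 14 > Lab L/first 12 > Lab L/second 6 > Lab T/second 5 > Lab G/second 2.
Lab T first at 20: fill all 7 → 3 left.
Lab G/first: +3 of 6 at 14; pool empty.
Total = 20×7 + 14×3 = 182.

182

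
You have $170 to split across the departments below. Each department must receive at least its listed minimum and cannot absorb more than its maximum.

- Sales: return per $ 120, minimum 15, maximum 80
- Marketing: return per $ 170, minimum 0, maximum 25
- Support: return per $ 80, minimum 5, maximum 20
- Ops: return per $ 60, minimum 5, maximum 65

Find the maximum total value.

18150

Meeting every minimum uses 15+0+5+5 = 25 $, leaving 145.
Rank by return per $: Marketing 170 > Sales 120 > Support 80 > Ops 60.
Marketing: +25 to 25 (cap) → 120 left.
Sales takes 65 more to reach its cap of 80 → 55 left.
Support takes 15 more to reach its cap of 20 → 40 left.
Ops has room for 60 more but only 40 remain, so it gets 45.
Total = 120×80 + 170×25 + 80×20 + 60×45 = 18150.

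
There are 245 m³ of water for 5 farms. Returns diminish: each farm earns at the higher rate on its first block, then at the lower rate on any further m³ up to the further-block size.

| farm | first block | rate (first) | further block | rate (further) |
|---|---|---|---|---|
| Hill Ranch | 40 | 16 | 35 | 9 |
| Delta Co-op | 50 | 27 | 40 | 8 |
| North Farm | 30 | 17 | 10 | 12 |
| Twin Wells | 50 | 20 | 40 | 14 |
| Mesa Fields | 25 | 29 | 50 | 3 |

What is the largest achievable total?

4905

Order all 10 blocks by rate: Mesa Fields/first 29 > Delta Co-op/first 27 > Twin Wells/first 20 > North Farm/first 17 > Hill Ranch/first 16 > Twin Wells/second 14 > North Farm/second 12 > Hill Ranch/second 9 > Delta Co-op/second 8 > Mesa Fields/second 3.
Fill Mesa Fields first block (25 at 29) — 220 left.
Delta Co-op first at 27: fill all 50 — 170 left.
Twin Wells/first (20): +50 — 120 left.
North Farm/first (17): +30 — 90 left.
Hill Ranch first at 16: fill all 40 — 50 left.
Twin Wells second at 14: fill all 40 — 10 left.
Fill North Farm second block (10 at 12) — 0 left.
Total = 29×25 + 27×50 + 20×50 + 17×30 + 16×40 + 14×40 + 12×10 = 4905.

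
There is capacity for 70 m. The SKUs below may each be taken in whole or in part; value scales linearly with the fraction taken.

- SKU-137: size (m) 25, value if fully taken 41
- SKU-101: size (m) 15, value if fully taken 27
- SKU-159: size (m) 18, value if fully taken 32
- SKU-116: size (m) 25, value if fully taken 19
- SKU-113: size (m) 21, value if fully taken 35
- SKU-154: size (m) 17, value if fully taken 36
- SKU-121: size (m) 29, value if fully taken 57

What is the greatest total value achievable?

Best value per unit of size first: SKU-154 36/17≈2.12, SKU-121 57/29≈1.97, SKU-101 27/15≈1.8, SKU-159 32/18≈1.78, SKU-113 35/21≈1.67, SKU-137 41/25≈1.64, SKU-116 19/25≈0.76.
Take all of SKU-154 (17 m, value 36) → 53 m left.
SKU-121: take in full, 29 m for value 57 → 24 left.
SKU-101: take in full, 15 m for value 27 → 9 left.
Only 9 m remain; take 9/18 of SKU-159 for value 32×9/18 = 16.
Total value = 136.

136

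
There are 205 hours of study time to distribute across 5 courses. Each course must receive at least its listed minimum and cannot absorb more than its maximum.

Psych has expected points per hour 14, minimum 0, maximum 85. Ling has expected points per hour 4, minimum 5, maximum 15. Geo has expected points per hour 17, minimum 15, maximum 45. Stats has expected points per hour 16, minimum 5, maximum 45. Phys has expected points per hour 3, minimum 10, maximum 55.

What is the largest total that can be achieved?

Meeting every minimum uses 0+5+15+5+10 = 35 hours, leaving 170.
Highest expected points per hour first: Geo 17 > Stats 16 > Psych 14 > Ling 4 > Phys 3.
Geo: +30 to 45 (cap) → 140 left.
Stats: +40 to 45 (cap) → 100 left.
Psych: +85 to 85 (cap) → 15 left.
Ling takes 10 more to reach its cap of 15 → 5 left.
Phys: +5 (room for 45) → 15. Pool exhausted.
Total = 14×85 + 4×15 + 17×45 + 16×45 + 3×15 = 2780.

2780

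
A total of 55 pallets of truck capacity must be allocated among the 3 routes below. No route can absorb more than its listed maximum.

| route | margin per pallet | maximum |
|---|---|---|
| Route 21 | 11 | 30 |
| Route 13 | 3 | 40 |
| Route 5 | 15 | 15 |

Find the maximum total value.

Order the routes by margin per pallet: Route 5 15 > Route 21 11 > Route 13 3.
Route 5 takes 15 to reach its cap of 15 ; 40 left.
Route 21: +30 to 30 (cap) ; 10 left.
Only 10 left; Route 13 takes them to reach 10.
Total = 11×30 + 3×10 + 15×15 = 585.

585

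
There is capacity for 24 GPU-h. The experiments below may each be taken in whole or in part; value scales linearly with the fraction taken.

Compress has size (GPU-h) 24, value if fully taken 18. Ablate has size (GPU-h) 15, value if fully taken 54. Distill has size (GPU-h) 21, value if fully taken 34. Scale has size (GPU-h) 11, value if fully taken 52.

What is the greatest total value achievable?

Sort by value density: Scale 52/11≈4.73, Ablate 54/15≈3.6, Distill 34/21≈1.62, Compress 18/24≈0.75.
All 11 GPU-h of Scale fit (value 52) — 13 remain.
Fill the last 13 GPU-h with part of Ablate: 13/15 of it earns 46.8.
Total value = 98.8.

98.8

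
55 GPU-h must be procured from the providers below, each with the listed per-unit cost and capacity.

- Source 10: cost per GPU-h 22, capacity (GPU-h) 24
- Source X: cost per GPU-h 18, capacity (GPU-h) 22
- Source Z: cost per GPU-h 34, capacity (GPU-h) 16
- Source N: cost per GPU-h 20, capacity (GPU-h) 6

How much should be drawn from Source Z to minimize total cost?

3

Cheapest first:
Source X at 18: take all 22 GPU-h → 33 still needed.
Source N (20): use full 6 → 27 GPU-h to go.
Take 24 from Source 10 at 22 → need 3 more.
Source Z (34): take the remaining 3 → done.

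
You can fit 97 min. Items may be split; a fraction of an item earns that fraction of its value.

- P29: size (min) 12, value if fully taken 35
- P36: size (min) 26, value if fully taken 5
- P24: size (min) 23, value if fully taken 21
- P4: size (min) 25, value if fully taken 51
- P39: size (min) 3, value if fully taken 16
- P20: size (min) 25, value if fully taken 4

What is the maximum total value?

129.28

Best value per unit of size first: P39 16/3≈5.33, P29 35/12≈2.92, P4 51/25≈2.04, P24 21/23≈0.913, P36 5/26≈0.192, P20 4/25≈0.16.
Take all of P39 (3 min, value 16) — 94 min left.
All 12 min of P29 fit (value 35) — 82 remain.
P4: take in full, 25 min for value 51 — 57 left.
Take all of P24 (23 min, value 21) — 34 min left.
Take all of P36 (26 min, value 5) — 8 min left.
8 min left: a 8/25 share of P20 gives 4×8/25 = 1.28.
Total value = 129.28.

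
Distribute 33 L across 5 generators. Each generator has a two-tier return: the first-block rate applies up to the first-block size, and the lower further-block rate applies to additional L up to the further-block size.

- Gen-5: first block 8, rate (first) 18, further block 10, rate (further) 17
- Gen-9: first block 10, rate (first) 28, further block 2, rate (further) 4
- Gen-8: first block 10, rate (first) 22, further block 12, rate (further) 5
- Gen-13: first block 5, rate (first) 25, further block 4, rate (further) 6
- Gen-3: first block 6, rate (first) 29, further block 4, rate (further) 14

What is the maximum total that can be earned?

835

Treat each block as its own option and order by rate: Gen-3/first 29 > Gen-9/first 28 > Gen-13/first 25 > Gen-8/first 22 > Gen-5/first 18 > Gen-5/second 17 > Gen-3/second 14 > Gen-13/second 6 > Gen-8/second 5 > Gen-9/second 4.
Gen-3 first at 29: fill all 6 — 27 left.
Fill Gen-9 first block (10 at 28) — 17 left.
Gen-13/first (25): +5 — 12 left.
Gen-8/first (22): +10 — 2 left.
2 remain; put them into Gen-5 first at 18.
Total = 29×6 + 28×10 + 25×5 + 22×10 + 18×2 = 835.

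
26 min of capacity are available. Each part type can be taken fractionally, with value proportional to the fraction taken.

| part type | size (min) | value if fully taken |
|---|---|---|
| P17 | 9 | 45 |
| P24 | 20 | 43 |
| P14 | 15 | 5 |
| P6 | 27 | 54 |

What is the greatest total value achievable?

Rank by value-to-size ratio: P17 45/9≈5, P24 43/20≈2.15, P6 54/27≈2, P14 5/15≈0.333.
P17: take in full, 9 min for value 45 — 17 left.
17 min left: a 17/20 share of P24 gives 43×17/20 = 36.55.
Total value = 81.55.

81.55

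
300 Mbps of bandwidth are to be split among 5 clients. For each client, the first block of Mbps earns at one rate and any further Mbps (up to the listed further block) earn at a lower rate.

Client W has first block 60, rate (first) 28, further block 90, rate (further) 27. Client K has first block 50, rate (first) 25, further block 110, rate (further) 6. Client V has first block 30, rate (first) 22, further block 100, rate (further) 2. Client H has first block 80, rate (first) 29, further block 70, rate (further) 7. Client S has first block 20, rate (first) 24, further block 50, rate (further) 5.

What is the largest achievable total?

Treat each block as its own option and order by rate: Client H/first 29 > Client W/first 28 > Client W/second 27 > Client K/first 25 > Client S/first 24 > Client V/first 22 > Client H/second 7 > Client K/second 6 > Client S/second 5 > Client V/second 2.
Client H/first (29): +80 — 220 left.
Client W first at 28: fill all 60 — 160 left.
Client W second at 27: fill all 90 — 70 left.
Client K/first (25): +50 — 20 left.
Fill Client S first block (20 at 24) — 0 left.
Total = 29×80 + 28×60 + 27×90 + 25×50 + 24×20 = 8160.

8160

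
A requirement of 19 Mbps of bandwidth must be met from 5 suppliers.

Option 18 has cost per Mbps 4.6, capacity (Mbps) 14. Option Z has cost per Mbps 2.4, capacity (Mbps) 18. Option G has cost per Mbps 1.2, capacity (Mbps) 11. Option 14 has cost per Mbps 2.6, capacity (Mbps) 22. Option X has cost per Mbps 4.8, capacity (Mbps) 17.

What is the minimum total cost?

Use suppliers in increasing cost order.
Take 11 from Option G at 1.2 → need 8 more.
Take 8 from Option Z at 2.4 to finish.
Option 14, Option 18, Option X: unused.
Cost = 11×1.2 + 8×2.4 = 32.4.

32.4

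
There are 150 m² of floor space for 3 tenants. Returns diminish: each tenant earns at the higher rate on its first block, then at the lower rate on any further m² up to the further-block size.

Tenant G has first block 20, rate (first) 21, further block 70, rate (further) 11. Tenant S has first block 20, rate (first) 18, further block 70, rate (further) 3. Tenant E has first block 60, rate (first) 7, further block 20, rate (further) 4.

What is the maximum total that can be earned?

1830

Order all 6 blocks by rate: Tenant G/T1 21 > Tenant S/T1 18 > Tenant G/T2 11 > Tenant E/T1 7 > Tenant E/T2 4 > Tenant S/T2 3.
Tenant G T1 at 21: fill all 20 → 130 left.
Tenant S T1 at 18: fill all 20 → 110 left.
Tenant G/T2 (11): +70 → 40 left.
40 remain; put them into Tenant E T1 at 7.
Total = 21×20 + 18×20 + 11×70 + 7×40 = 1830.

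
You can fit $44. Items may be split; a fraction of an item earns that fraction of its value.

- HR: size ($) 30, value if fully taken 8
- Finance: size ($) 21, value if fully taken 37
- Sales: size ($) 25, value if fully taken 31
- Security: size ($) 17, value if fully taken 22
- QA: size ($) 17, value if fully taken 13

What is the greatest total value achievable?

Rank by value-to-size ratio: Finance 37/21≈1.76, Security 22/17≈1.29, Sales 31/25≈1.24, QA 13/17≈0.765, HR 8/30≈0.267.
Finance: take in full, 21 $ for value 37 → 23 left.
All 17 $ of Security fit (value 22) → 6 remain.
Fill the last 6 $ with part of Sales: 6/25 of it earns 7.44.
Total value = 66.44.

66.44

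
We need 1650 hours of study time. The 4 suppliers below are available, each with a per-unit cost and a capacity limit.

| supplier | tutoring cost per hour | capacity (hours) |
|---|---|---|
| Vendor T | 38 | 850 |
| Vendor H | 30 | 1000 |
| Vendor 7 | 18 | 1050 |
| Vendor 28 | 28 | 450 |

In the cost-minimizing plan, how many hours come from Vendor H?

Use suppliers in increasing cost order.
Vendor 7 (18): use full 1050 — 600 hours to go.
Vendor 28 (28): use full 450 — 150 hours to go.
Vendor H at 30: take 150 of its 1000 — requirement met.
Vendor T: unused.

150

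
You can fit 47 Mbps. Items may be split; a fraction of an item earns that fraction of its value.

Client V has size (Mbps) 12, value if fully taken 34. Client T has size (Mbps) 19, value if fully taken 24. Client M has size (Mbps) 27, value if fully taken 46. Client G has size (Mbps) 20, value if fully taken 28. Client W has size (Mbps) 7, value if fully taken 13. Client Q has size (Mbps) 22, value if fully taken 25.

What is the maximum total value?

94.4

Sort by value density: Client V 34/12≈2.83, Client W 13/7≈1.86, Client M 46/27≈1.7, Client G 28/20≈1.4, Client T 24/19≈1.26, Client Q 25/22≈1.14.
Client V: take in full, 12 Mbps for value 34 — 35 left.
Client W: take in full, 7 Mbps for value 13 — 28 left.
Take all of Client M (27 Mbps, value 46) — 1 Mbps left.
Only 1 Mbps remain; take 1/20 of Client G for value 28×1/20 = 1.4.
Total value = 94.4.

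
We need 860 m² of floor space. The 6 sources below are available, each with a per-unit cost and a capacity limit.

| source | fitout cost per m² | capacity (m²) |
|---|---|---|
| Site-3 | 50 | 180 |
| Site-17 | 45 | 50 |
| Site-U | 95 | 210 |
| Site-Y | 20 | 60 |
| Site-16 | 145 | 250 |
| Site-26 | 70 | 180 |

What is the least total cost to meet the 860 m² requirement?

Cheapest first:
Site-Y at 20: take all 60 m² — 800 still needed.
Take 50 from Site-17 at 45 — need 750 more.
Take 180 from Site-3 at 50 — need 570 more.
Take 180 from Site-26 at 70 — need 390 more.
Site-U (95): use full 210 — 180 m² to go.
Site-16 (145): take the remaining 180 — done.
Cost = 60×20 + 50×45 + 180×50 + 180×70 + 210×95 + 180×145 = 71100.

71100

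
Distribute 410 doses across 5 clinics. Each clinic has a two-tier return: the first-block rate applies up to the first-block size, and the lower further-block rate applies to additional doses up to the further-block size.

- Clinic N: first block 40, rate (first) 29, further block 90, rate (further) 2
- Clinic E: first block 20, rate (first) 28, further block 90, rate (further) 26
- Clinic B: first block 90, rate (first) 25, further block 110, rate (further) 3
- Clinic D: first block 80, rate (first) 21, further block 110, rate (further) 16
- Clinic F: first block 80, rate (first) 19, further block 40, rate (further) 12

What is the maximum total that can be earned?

Order all 10 blocks by rate: Clinic N/first 29 > Clinic E/first 28 > Clinic E/second 26 > Clinic B/first 25 > Clinic D/first 21 > Clinic F/first 19 > Clinic D/second 16 > Clinic F/second 12 > Clinic B/second 3 > Clinic N/second 2.
Clinic N/first (29): +40 → 370 left.
Clinic E/first (28): +20 → 350 left.
Clinic E second at 26: fill all 90 → 260 left.
Clinic B/first (25): +90 → 170 left.
Clinic D/first (21): +80 → 90 left.
Fill Clinic F first block (80 at 19) → 10 left.
Clinic D/second: +10 of 110 at 16; pool empty.
Total = 29×40 + 28×20 + 26×90 + 25×90 + 21×80 + 19×80 + 16×10 = 9670.

9670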